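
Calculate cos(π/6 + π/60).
cos(π/6 + π/60) = cos π/6 cos π/60 - sin π/6 sin π/60 = 0.8387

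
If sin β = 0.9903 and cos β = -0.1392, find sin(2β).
sin(2β) = 2 sin β cos β = -0.2757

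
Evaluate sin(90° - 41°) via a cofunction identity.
sin(90° - 41°) = cos(41°) = 0.7547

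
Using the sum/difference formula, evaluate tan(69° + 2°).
tan(69° + 2°) = (tan 69° + tan 2°)/(1 - tan 69° tan 2°) = 2.904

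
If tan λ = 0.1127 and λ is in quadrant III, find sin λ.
sin λ = -0.112 (using tan²λ + 1 = sec²λ)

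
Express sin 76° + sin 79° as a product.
sin 76° + sin 79° = 2 sin(77.5°) cos(-1.5°)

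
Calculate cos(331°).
cos(331°) = 0.8746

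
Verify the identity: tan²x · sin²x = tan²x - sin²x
RHS = sin²x/cos²x - sin²x = sin²x(1/cos²x - 1) = sin²x · (1 - cos²x)/cos²x = sin²x · sin²x/cos²x = sin²x · tan²x = LHS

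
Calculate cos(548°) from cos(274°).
cos(548°) = cos²274° - sin²274° = -0.9903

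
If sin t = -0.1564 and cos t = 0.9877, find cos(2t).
cos(2t) = cos²t - sin²t = 0.9511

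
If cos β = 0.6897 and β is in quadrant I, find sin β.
sin β = 0.7241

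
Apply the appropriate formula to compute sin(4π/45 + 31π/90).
sin(4π/45 + 31π/90) = sin 4π/45 cos 31π/90 + cos 4π/45 sin 31π/90 = 0.9781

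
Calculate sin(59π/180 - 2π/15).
sin(59π/180 - 2π/15) = sin 59π/180 cos 2π/15 - cos 59π/180 sin 2π/15 = 0.5736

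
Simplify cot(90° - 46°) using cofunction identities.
cot(90° - 46°) = tan(46°)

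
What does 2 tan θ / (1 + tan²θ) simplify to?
2 tan θ / (1 + tan²θ) = sin(2θ) (using Double angle)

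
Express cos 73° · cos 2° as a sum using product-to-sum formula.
cos 73° cos 2° = (1/2)[cos(73°-2°) + cos(73°+2°)]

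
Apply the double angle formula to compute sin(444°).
sin(444°) = 2 sin 222° cos 222° = 0.9945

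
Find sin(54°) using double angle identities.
sin(54°) = 2 sin 27° cos 27° = 0.809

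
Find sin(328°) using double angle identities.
sin(328°) = 2 sin 164° cos 164° = -0.5299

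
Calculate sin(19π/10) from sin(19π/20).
sin(19π/10) = 2 sin 19π/20 cos 19π/20 = -0.309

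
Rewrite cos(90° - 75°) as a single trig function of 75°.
cos(90° - 75°) = sin(75°)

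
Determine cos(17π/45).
cos(17π/45) = 0.3746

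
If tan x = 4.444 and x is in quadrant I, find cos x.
cos x = 0.2195 (using tan²x + 1 = sec²x)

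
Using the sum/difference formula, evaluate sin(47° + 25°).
sin(47° + 25°) = sin 47° cos 25° + cos 47° sin 25° = 0.9511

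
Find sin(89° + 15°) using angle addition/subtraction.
sin(89° + 15°) = sin 89° cos 15° + cos 89° sin 15° = 0.9703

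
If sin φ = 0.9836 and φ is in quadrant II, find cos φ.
cos φ = -0.1804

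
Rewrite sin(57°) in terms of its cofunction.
sin(57°) = cos(90° - 57°) = cos(33°)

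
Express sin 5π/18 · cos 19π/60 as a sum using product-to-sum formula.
sin 5π/18 cos 19π/60 = (1/2)[sin(5π/18+19π/60) + sin(5π/18-19π/60)]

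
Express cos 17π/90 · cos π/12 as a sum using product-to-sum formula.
cos 17π/90 cos π/12 = (1/2)[cos(17π/90-π/12) + cos(17π/90+π/12)]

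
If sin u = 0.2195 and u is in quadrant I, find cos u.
cos u = 0.9756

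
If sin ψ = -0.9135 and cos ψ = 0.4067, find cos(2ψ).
cos(2ψ) = cos²ψ - sin²ψ = -0.6691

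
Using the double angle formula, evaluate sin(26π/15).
sin(26π/15) = 2 sin 13π/15 cos 13π/15 = -0.7431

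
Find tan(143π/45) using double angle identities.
tan(143π/45) = 2 tan 143π/90 / (1 - tan²143π/90) = 0.6249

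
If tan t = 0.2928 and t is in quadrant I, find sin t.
sin t = 0.281 (using tan²t + 1 = sec²t)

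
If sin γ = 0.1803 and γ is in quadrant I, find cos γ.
cos γ = 0.9836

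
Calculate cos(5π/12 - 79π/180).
cos(5π/12 - 79π/180) = cos 5π/12 cos 79π/180 + sin 5π/12 sin 79π/180 = 0.9976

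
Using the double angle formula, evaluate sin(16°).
sin(16°) = 2 sin 8° cos 8° = 0.2756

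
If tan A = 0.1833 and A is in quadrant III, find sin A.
sin A = -0.1803 (using tan²A + 1 = sec²A)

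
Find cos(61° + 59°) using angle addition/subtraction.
cos(61° + 59°) = cos 61° cos 59° - sin 61° sin 59° = -1/2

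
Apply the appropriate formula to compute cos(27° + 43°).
cos(27° + 43°) = cos 27° cos 43° - sin 27° sin 43° = 0.342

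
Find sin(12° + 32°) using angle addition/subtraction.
sin(12° + 32°) = sin 12° cos 32° + cos 12° sin 32° = 0.6947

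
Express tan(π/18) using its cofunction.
tan(π/18) = cot(π/2 - π/18) = cot(4π/9)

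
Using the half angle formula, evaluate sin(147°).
sin(147°) = √((1 - cos 294°)/2) = 0.5446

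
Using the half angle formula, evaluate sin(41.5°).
sin(41.5°) = √((1 - cos 83°)/2) = 0.6626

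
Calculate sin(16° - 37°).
sin(16° - 37°) = sin 16° cos 37° - cos 16° sin 37° = -0.3584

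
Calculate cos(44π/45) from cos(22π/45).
cos(44π/45) = cos²22π/45 - sin²22π/45 = -0.9976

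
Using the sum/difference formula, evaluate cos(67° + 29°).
cos(67° + 29°) = cos 67° cos 29° - sin 67° sin 29° = -0.1045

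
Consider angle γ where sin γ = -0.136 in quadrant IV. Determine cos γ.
cos γ = √(1 - sin²γ) = 0.9907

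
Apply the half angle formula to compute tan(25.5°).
tan(25.5°) = sin 51° / (1 + cos 51°) = 0.477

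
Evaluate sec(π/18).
sec(π/18) = 1.015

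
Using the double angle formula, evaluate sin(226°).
sin(226°) = 2 sin 113° cos 113° = -0.7193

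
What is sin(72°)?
sin(72°) = 0.9511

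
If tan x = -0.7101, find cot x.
cot x = 1/tan x = -1.408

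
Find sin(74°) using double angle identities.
sin(74°) = 2 sin 37° cos 37° = 0.9613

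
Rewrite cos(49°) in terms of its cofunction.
cos(49°) = sin(90° - 49°) = sin(41°)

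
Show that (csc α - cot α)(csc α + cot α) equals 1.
LHS = csc²α - cot²α = (1 + cot²α) - cot²α = 1 = RHS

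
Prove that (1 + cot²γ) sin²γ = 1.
LHS = csc²γ · sin²γ = (1/sin²γ) · sin²γ = 1 = RHS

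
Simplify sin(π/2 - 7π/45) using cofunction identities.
sin(π/2 - 7π/45) = cos(7π/45)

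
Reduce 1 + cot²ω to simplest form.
1 + cot²ω = csc²ω (using Pythagorean identity)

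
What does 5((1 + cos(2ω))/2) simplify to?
5((1 + cos(2ω))/2) = 5(cos²ω) (using Power reduction)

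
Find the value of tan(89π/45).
tan(89π/45) = -0.06993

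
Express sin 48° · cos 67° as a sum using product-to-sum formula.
sin 48° cos 67° = (1/2)[sin(48°+67°) + sin(48°-67°)]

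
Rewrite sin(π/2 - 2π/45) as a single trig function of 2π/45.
sin(π/2 - 2π/45) = cos(2π/45)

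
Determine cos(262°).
cos(262°) = -0.1392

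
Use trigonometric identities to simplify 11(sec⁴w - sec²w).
11(sec⁴w - sec²w) = 11(tan⁴w + tan²w) (using Pythagorean)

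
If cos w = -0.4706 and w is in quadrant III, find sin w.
sin w = -0.8823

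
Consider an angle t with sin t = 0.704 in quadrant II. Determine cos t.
cos t = ±√(1 - sin²t) = -0.7102 (negative in QII)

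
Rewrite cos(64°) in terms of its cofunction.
cos(64°) = sin(90° - 64°) = sin(26°)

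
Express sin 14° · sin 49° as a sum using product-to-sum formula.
sin 14° sin 49° = (1/2)[cos(14°-49°) - cos(14°+49°)]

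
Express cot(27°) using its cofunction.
cot(27°) = tan(90° - 27°) = tan(63°)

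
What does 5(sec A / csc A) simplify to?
5(sec A / csc A) = 5(tan A) (using Reciprocal identities)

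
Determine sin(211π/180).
sin(211π/180) = -0.515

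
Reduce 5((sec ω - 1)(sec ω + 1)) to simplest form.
5((sec ω - 1)(sec ω + 1)) = 5(tan²ω) (using Diff. of squares)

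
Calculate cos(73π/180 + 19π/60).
cos(73π/180 + 19π/60) = cos 73π/180 cos 19π/60 - sin 73π/180 sin 19π/60 = -0.6428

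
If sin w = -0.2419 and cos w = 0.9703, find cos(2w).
cos(2w) = cos²w - sin²w = 0.883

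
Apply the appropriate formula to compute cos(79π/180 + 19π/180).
cos(79π/180 + 19π/180) = cos 79π/180 cos 19π/180 - sin 79π/180 sin 19π/180 = -0.1392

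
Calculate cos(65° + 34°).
cos(65° + 34°) = cos 65° cos 34° - sin 65° sin 34° = -0.1564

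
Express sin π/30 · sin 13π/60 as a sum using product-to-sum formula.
sin π/30 sin 13π/60 = (1/2)[cos(π/30-13π/60) - cos(π/30+13π/60)]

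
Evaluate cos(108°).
cos(108°) = -0.309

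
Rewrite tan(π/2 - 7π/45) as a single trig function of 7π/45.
tan(π/2 - 7π/45) = cot(7π/45)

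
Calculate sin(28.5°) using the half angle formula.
sin(28.5°) = √((1 - cos 57°)/2) = 0.4772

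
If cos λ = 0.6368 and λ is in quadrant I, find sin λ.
sin λ = 0.771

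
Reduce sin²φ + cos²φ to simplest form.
sin²φ + cos²φ = 1 (using Pythagorean identity)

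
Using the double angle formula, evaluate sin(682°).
sin(682°) = 2 sin 341° cos 341° = -0.6157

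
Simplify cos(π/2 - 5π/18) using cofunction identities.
cos(π/2 - 5π/18) = sin(5π/18)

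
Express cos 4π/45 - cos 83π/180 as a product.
cos 4π/45 - cos 83π/180 = -2 sin(11π/40) sin(-67π/360)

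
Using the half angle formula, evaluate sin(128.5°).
sin(128.5°) = √((1 - cos 257°)/2) = 0.7826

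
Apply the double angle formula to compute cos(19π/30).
cos(19π/30) = cos²19π/60 - sin²19π/60 = -0.4067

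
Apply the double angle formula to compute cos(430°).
cos(430°) = cos²215° - sin²215° = 0.342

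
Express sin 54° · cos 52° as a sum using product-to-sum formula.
sin 54° cos 52° = (1/2)[sin(54°+52°) + sin(54°-52°)]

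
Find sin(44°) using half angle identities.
sin(44°) = √((1 - cos 88°)/2) = 0.6947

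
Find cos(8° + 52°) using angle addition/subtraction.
cos(8° + 52°) = cos 8° cos 52° - sin 8° sin 52° = 1/2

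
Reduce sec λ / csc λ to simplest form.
sec λ / csc λ = tan λ (using Reciprocal identities)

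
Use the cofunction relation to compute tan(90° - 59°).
tan(90° - 59°) = cot(59°) = 0.6009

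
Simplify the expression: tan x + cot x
tan x + cot x = sec x csc x (using Quotient identities)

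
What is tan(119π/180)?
tan(119π/180) = -1.804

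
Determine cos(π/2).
cos(π/2) = 0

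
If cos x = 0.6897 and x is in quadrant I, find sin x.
sin x = 0.7241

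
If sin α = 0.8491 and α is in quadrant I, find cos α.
cos α = 0.5282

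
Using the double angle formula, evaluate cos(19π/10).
cos(19π/10) = cos²19π/20 - sin²19π/20 = 0.9511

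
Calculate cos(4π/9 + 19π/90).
cos(4π/9 + 19π/90) = cos 4π/9 cos 19π/90 - sin 4π/9 sin 19π/90 = -0.4695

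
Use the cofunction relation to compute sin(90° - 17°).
sin(90° - 17°) = cos(17°) = 0.9563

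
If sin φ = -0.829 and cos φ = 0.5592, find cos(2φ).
cos(2φ) = cos²φ - sin²φ = -0.3745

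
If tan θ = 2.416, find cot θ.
cot θ = 1/tan θ = 0.4139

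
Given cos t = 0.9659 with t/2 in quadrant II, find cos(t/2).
cos(t/2) = ±√((1 + cos t)/2); negative since t/2 ∈ QII, so cos(t/2) = -0.9914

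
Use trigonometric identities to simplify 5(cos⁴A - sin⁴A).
5(cos⁴A - sin⁴A) = 5(cos(2A)) (using Factoring + double angle)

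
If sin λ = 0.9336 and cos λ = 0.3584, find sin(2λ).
sin(2λ) = 2 sin λ cos λ = 0.6692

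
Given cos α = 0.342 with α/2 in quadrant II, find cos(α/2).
cos(α/2) = ±√((1 + cos α)/2); negative since α/2 ∈ QII, so cos(α/2) = -0.8191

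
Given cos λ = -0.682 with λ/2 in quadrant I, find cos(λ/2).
cos(λ/2) = ±√((1 + cos λ)/2); positive since λ/2 ∈ QI, so cos(λ/2) = 0.3987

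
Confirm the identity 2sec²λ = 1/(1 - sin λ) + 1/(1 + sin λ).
RHS = [(1 + sin λ) + (1 - sin λ)] / [(1 - sin λ)(1 + sin λ)] = 2/(1 - sin²λ) = 2/cos²λ = 2sec²λ = LHS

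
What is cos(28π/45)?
cos(28π/45) = -0.3746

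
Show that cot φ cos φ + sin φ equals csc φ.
LHS = cos²φ/sin φ + sin φ = (cos²φ + sin²φ)/sin φ = 1/sin φ = csc φ = RHS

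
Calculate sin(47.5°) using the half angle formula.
sin(47.5°) = √((1 - cos 95°)/2) = 0.7373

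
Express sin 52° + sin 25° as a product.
sin 52° + sin 25° = 2 sin(38.5°) cos(13.5°)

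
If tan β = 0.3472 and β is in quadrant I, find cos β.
cos β = 0.9447 (using tan²β + 1 = sec²β)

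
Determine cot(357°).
cot(357°) = -19.08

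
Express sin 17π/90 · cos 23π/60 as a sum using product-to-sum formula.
sin 17π/90 cos 23π/60 = (1/2)[sin(17π/90+23π/60) + sin(17π/90-23π/60)]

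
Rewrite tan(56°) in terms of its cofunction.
tan(56°) = cot(90° - 56°) = cot(34°)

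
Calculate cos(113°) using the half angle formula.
cos(113°) = -√((1 + cos 226°)/2) = -0.3907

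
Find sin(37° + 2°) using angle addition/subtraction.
sin(37° + 2°) = sin 37° cos 2° + cos 37° sin 2° = 0.6293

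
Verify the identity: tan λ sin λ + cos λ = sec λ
LHS = sin²λ/cos λ + cos λ = (sin²λ + cos²λ)/cos λ = 1/cos λ = sec λ = RHS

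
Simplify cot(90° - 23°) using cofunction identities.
cot(90° - 23°) = tan(23°)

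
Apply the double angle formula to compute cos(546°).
cos(546°) = cos²273° - sin²273° = -0.9945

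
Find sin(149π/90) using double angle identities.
sin(149π/90) = 2 sin 149π/180 cos 149π/180 = -0.8829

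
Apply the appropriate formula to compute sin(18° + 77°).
sin(18° + 77°) = sin 18° cos 77° + cos 18° sin 77° = 0.9962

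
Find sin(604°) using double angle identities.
sin(604°) = 2 sin 302° cos 302° = -0.8988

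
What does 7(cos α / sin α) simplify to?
7(cos α / sin α) = 7(cot α) (using Quotient identity)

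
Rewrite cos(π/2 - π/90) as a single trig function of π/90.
cos(π/2 - π/90) = sin(π/90)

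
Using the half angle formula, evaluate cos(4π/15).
cos(4π/15) = √((1 + cos 8π/15)/2) = 0.6691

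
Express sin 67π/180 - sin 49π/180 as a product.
sin 67π/180 - sin 49π/180 = 2 cos(29π/90) sin(π/20)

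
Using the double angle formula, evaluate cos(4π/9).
cos(4π/9) = cos²2π/9 - sin²2π/9 = 0.1736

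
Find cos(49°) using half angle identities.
cos(49°) = √((1 + cos 98°)/2) = 0.6561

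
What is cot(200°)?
cot(200°) = 2.747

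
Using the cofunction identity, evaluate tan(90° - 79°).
tan(90° - 79°) = cot(79°) = 0.1944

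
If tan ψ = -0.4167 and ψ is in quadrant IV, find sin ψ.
sin ψ = -0.3846 (using tan²ψ + 1 = sec²ψ)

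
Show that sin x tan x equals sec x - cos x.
RHS = 1/cos x - cos x = (1 - cos²x)/cos x = sin²x/cos x = sin x · (sin x/cos x) = sin x tan x = LHS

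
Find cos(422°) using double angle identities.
cos(422°) = cos²211° - sin²211° = 0.4695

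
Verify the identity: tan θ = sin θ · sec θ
RHS = sin θ · (1/cos θ) = sin θ/cos θ = tan θ = LHS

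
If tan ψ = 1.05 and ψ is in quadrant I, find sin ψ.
sin ψ = 0.7241 (using tan²ψ + 1 = sec²ψ)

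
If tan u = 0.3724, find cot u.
cot u = 1/tan u = 2.685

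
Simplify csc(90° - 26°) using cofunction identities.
csc(90° - 26°) = sec(26°)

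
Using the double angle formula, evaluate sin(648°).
sin(648°) = 2 sin 324° cos 324° = -0.9511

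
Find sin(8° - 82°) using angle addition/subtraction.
sin(8° - 82°) = sin 8° cos 82° - cos 8° sin 82° = -0.9613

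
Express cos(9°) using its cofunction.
cos(9°) = sin(90° - 9°) = sin(81°)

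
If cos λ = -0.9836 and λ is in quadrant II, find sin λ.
sin λ = 0.1804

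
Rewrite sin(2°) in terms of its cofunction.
sin(2°) = cos(90° - 2°) = cos(88°)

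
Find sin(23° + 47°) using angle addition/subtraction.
sin(23° + 47°) = sin 23° cos 47° + cos 23° sin 47° = 0.9397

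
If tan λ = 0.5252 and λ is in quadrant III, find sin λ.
sin λ = -0.465 (using tan²λ + 1 = sec²λ)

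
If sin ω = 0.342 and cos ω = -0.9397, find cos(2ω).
cos(2ω) = cos²ω - sin²ω = 0.7661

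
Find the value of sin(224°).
sin(224°) = -0.6947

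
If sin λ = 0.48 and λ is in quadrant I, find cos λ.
cos λ = 0.8773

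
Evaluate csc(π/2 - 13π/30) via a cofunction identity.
csc(π/2 - 13π/30) = sec(13π/30) = 4.81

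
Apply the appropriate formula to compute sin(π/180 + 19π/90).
sin(π/180 + 19π/90) = sin π/180 cos 19π/90 + cos π/180 sin 19π/90 = 0.6293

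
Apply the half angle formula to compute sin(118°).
sin(118°) = √((1 - cos 236°)/2) = 0.8829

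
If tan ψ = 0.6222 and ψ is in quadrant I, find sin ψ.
sin ψ = 0.5283 (using tan²ψ + 1 = sec²ψ)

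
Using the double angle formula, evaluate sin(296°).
sin(296°) = 2 sin 148° cos 148° = -0.8988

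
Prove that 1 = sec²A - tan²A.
RHS = 1/cos²A - sin²A/cos²A = (1 - sin²A)/cos²A = cos²A/cos²A = 1 = LHS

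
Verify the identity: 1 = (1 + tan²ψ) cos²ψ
RHS = sec²ψ · cos²ψ = (1/cos²ψ) · cos²ψ = 1 = LHS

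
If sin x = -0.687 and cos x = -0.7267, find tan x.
tan x = sin x / cos x = 0.9454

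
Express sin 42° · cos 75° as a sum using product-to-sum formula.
sin 42° cos 75° = (1/2)[sin(42°+75°) + sin(42°-75°)]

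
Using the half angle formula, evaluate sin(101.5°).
sin(101.5°) = √((1 - cos 203°)/2) = 0.9799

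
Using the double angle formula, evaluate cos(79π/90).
cos(79π/90) = cos²79π/180 - sin²79π/180 = -0.9272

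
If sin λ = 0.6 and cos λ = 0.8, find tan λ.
tan λ = sin λ / cos λ = 0.75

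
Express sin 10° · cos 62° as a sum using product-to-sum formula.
sin 10° cos 62° = (1/2)[sin(10°+62°) + sin(10°-62°)]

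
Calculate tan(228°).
tan(228°) = 1.111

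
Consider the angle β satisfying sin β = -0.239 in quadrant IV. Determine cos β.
cos β = √(1 - sin²β) = 0.971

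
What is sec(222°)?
sec(222°) = -1.346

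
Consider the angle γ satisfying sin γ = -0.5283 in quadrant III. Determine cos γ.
cos γ = ±√(1 - sin²γ) = -0.8491 (negative in QIII)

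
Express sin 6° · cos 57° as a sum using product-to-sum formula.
sin 6° cos 57° = (1/2)[sin(6°+57°) + sin(6°-57°)]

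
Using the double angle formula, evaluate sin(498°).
sin(498°) = 2 sin 249° cos 249° = 0.6691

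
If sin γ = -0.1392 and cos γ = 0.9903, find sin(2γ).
sin(2γ) = 2 sin γ cos γ = -0.2757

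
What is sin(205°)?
sin(205°) = -0.4226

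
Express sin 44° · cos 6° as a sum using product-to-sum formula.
sin 44° cos 6° = (1/2)[sin(44°+6°) + sin(44°-6°)]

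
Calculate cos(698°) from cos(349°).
cos(698°) = cos²349° - sin²349° = 0.9272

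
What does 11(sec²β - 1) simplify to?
11(sec²β - 1) = 11(tan²β) (using Pythagorean identity)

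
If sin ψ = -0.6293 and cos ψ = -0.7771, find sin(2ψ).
sin(2ψ) = 2 sin ψ cos ψ = 0.9781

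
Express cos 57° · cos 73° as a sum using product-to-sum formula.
cos 57° cos 73° = (1/2)[cos(57°-73°) + cos(57°+73°)]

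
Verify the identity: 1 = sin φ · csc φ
RHS = sin φ · (1/sin φ) = 1 = LHS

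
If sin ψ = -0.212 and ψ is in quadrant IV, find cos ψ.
cos ψ = 0.9773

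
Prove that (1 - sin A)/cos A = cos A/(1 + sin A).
LHS = (1 - sin A)(1 + sin A) / (cos A(1 + sin A)) = (1 - sin²A) / (cos A(1 + sin A)) = cos²A / (cos A(1 + sin A)) = cos A/(1 + sin A) = RHS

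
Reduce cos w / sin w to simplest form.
cos w / sin w = cot w (using Quotient identity)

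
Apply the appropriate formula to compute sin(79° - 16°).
sin(79° - 16°) = sin 79° cos 16° - cos 79° sin 16° = 0.891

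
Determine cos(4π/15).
cos(4π/15) = 0.6691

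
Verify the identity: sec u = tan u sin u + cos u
RHS = sin²u/cos u + cos u = (sin²u + cos²u)/cos u = 1/cos u = sec u = LHS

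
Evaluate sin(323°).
sin(323°) = -0.6018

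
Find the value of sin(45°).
sin(45°) = √2/2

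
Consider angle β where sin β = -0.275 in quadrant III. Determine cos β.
cos β = ±√(1 - sin²β) = -0.9614 (negative in QIII)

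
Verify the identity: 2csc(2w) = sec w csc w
LHS = 2/sin(2w) = 2/(2 sin w cos w) = 1/(sin w cos w) = (1/cos w)(1/sin w) = sec w csc w = RHS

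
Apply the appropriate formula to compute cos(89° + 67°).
cos(89° + 67°) = cos 89° cos 67° - sin 89° sin 67° = -0.9135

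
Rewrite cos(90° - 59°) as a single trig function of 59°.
cos(90° - 59°) = sin(59°)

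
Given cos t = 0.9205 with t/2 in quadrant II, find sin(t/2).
sin(t/2) = ±√((1 - cos t)/2); positive since t/2 ∈ QII, so sin(t/2) = 0.1994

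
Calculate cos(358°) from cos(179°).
cos(358°) = cos²179° - sin²179° = 0.9994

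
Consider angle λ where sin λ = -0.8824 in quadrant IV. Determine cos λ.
cos λ = √(1 - sin²λ) = 0.4705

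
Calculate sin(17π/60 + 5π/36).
sin(17π/60 + 5π/36) = sin 17π/60 cos 5π/36 + cos 17π/60 sin 5π/36 = 0.9703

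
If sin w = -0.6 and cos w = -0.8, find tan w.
tan w = sin w / cos w = 0.75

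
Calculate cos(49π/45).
cos(49π/45) = -0.9613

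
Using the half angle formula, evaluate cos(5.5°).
cos(5.5°) = √((1 + cos 11°)/2) = 0.9954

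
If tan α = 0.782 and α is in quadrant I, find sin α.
sin α = 0.616 (using tan²α + 1 = sec²α)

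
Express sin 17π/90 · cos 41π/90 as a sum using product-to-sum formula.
sin 17π/90 cos 41π/90 = (1/2)[sin(17π/90+41π/90) + sin(17π/90-41π/90)]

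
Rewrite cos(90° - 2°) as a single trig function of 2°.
cos(90° - 2°) = sin(2°)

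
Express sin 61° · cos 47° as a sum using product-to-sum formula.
sin 61° cos 47° = (1/2)[sin(61°+47°) + sin(61°-47°)]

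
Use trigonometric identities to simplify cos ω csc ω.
cos ω csc ω = cot ω (using Reciprocal + quotient)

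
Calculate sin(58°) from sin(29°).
sin(58°) = 2 sin 29° cos 29° = 0.848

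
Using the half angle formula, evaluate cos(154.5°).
cos(154.5°) = -√((1 + cos 309°)/2) = -0.9026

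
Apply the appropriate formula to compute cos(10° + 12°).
cos(10° + 12°) = cos 10° cos 12° - sin 10° sin 12° = 0.9272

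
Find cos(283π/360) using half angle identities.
cos(283π/360) = -√((1 + cos 283π/180)/2) = -0.7826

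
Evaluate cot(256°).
cot(256°) = 0.2493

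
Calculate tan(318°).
tan(318°) = -0.9004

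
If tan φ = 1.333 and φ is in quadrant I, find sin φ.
sin φ = 0.7999 (using tan²φ + 1 = sec²φ)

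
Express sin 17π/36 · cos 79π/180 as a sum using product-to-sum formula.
sin 17π/36 cos 79π/180 = (1/2)[sin(17π/36+79π/180) + sin(17π/36-79π/180)]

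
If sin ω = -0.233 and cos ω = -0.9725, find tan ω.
tan ω = sin ω / cos ω = 0.2396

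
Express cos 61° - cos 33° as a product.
cos 61° - cos 33° = -2 sin(47°) sin(14°)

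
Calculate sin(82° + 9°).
sin(82° + 9°) = sin 82° cos 9° + cos 82° sin 9° = 0.9998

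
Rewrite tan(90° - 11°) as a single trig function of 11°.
tan(90° - 11°) = cot(11°)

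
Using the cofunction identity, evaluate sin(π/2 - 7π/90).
sin(π/2 - 7π/90) = cos(7π/90) = 0.9703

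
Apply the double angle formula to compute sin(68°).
sin(68°) = 2 sin 34° cos 34° = 0.9272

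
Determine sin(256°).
sin(256°) = -0.9703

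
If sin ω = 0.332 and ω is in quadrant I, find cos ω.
cos ω = 0.9433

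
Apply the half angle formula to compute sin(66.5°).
sin(66.5°) = √((1 - cos 133°)/2) = 0.9171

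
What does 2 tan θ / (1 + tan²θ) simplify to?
2 tan θ / (1 + tan²θ) = sin(2θ) (using Double angle)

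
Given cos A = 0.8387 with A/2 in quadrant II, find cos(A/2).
cos(A/2) = ±√((1 + cos A)/2); negative since A/2 ∈ QII, so cos(A/2) = -0.9588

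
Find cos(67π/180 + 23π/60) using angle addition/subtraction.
cos(67π/180 + 23π/60) = cos 67π/180 cos 23π/60 - sin 67π/180 sin 23π/60 = -0.7193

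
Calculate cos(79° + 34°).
cos(79° + 34°) = cos 79° cos 34° - sin 79° sin 34° = -0.3907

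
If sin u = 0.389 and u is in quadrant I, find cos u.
cos u = 0.9212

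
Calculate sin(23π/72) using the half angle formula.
sin(23π/72) = √((1 - cos 23π/36)/2) = 0.8434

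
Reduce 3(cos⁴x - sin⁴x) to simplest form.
3(cos⁴x - sin⁴x) = 3(cos(2x)) (using Factoring + double angle)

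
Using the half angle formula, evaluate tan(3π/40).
tan(3π/40) = sin 3π/20 / (1 + cos 3π/20) = 0.2401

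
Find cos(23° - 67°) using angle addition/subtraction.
cos(23° - 67°) = cos 23° cos 67° + sin 23° sin 67° = 0.7193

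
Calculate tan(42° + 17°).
tan(42° + 17°) = (tan 42° + tan 17°)/(1 - tan 42° tan 17°) = 1.664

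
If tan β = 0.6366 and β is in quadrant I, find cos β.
cos β = 0.8436 (using tan²β + 1 = sec²β)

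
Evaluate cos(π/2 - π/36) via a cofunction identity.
cos(π/2 - π/36) = sin(π/36) = 0.08716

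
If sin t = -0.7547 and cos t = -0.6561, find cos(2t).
cos(2t) = cos²t - sin²t = -0.1391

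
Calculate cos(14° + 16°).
cos(14° + 16°) = cos 14° cos 16° - sin 14° sin 16° = √3/2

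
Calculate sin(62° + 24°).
sin(62° + 24°) = sin 62° cos 24° + cos 62° sin 24° = 0.9976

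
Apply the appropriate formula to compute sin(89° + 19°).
sin(89° + 19°) = sin 89° cos 19° + cos 89° sin 19° = 0.9511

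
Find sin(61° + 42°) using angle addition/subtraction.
sin(61° + 42°) = sin 61° cos 42° + cos 61° sin 42° = 0.9744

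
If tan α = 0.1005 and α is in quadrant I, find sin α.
sin α = 0.1 (using tan²α + 1 = sec²α)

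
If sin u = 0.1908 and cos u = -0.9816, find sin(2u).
sin(2u) = 2 sin u cos u = -0.3746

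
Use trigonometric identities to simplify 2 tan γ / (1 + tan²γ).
2 tan γ / (1 + tan²γ) = sin(2γ) (using Double angle)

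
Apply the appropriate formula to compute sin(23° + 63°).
sin(23° + 63°) = sin 23° cos 63° + cos 23° sin 63° = 0.9976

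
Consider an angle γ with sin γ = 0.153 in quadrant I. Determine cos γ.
cos γ = √(1 - sin²γ) = 0.9882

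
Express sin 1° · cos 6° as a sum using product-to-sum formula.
sin 1° cos 6° = (1/2)[sin(1°+6°) + sin(1°-6°)]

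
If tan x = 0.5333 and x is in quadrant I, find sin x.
sin x = 0.4706 (using tan²x + 1 = sec²x)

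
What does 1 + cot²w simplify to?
1 + cot²w = csc²w (using Pythagorean identity)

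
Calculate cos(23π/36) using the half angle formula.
cos(23π/36) = -√((1 + cos 23π/18)/2) = -0.4226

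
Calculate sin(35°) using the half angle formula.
sin(35°) = √((1 - cos 70°)/2) = 0.5736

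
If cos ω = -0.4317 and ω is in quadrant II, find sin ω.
sin ω = 0.902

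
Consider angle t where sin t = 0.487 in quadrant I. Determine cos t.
cos t = √(1 - sin²t) = 0.8734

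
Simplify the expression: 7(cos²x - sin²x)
7(cos²x - sin²x) = 7(cos(2x)) (using Double angle)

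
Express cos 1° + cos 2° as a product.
cos 1° + cos 2° = 2 cos(1.5°) cos(-0.5°)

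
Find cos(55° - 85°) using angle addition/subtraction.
cos(55° - 85°) = cos 55° cos 85° + sin 55° sin 85° = √3/2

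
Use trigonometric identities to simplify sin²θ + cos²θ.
sin²θ + cos²θ = 1 (using Pythagorean identity)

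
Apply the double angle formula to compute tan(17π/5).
tan(17π/5) = 2 tan 17π/10 / (1 - tan²17π/10) = 3.078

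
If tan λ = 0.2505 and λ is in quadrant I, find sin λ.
sin λ = 0.243 (using tan²λ + 1 = sec²λ)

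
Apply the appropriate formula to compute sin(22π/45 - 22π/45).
sin(22π/45 - 22π/45) = sin 22π/45 cos 22π/45 - cos 22π/45 sin 22π/45 = 0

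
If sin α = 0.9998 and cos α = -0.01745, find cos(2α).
cos(2α) = cos²α - sin²α = -0.9993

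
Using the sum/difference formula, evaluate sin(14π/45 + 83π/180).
sin(14π/45 + 83π/180) = sin 14π/45 cos 83π/180 + cos 14π/45 sin 83π/180 = 0.6561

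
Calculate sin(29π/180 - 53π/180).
sin(29π/180 - 53π/180) = sin 29π/180 cos 53π/180 - cos 29π/180 sin 53π/180 = -0.4067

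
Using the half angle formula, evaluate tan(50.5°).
tan(50.5°) = sin 101° / (1 + cos 101°) = 1.213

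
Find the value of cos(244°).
cos(244°) = -0.4384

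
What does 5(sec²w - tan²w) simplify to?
5(sec²w - tan²w) = 5 (using Pythagorean identity)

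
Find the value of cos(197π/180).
cos(197π/180) = -0.9563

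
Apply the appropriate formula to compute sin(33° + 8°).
sin(33° + 8°) = sin 33° cos 8° + cos 33° sin 8° = 0.6561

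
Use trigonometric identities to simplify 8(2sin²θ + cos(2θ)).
8(2sin²θ + cos(2θ)) = 8 (using Double angle)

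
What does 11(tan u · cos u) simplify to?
11(tan u · cos u) = 11(sin u) (using Quotient identity)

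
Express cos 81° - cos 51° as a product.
cos 81° - cos 51° = -2 sin(66°) sin(15°)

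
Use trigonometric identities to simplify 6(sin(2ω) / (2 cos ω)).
6(sin(2ω) / (2 cos ω)) = 6(sin ω) (using Double angle)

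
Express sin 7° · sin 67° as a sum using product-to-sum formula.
sin 7° sin 67° = (1/2)[cos(7°-67°) - cos(7°+67°)]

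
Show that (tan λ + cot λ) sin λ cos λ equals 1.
LHS = (sin λ/cos λ + cos λ/sin λ) sin λ cos λ = ((sin²λ + cos²λ)/(sin λ cos λ)) · sin λ cos λ = sin²λ + cos²λ = 1 = RHS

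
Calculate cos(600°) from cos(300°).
cos(600°) = cos²300° - sin²300° = -1/2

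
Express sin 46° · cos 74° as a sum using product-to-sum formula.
sin 46° cos 74° = (1/2)[sin(46°+74°) + sin(46°-74°)]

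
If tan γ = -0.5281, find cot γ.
cot γ = 1/tan γ = -1.894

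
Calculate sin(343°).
sin(343°) = -0.2924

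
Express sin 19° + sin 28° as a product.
sin 19° + sin 28° = 2 sin(23.5°) cos(-4.5°)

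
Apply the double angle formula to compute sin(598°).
sin(598°) = 2 sin 299° cos 299° = -0.848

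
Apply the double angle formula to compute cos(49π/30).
cos(49π/30) = cos²49π/60 - sin²49π/60 = 0.4067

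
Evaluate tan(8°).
tan(8°) = 0.1405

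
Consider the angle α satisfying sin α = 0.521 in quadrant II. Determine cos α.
cos α = ±√(1 - sin²α) = -0.8536 (negative in QII)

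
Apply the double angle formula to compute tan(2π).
tan(2π) = 2 tan π / (1 - tan²π) = 0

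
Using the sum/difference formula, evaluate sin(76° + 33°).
sin(76° + 33°) = sin 76° cos 33° + cos 76° sin 33° = 0.9455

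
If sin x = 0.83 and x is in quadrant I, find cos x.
cos x = 0.5578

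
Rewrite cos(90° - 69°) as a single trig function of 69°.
cos(90° - 69°) = sin(69°)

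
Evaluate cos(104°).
cos(104°) = -0.2419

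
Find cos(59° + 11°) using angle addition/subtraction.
cos(59° + 11°) = cos 59° cos 11° - sin 59° sin 11° = 0.342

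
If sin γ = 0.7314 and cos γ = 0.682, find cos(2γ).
cos(2γ) = cos²γ - sin²γ = -0.06982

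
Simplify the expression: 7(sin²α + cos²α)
7(sin²α + cos²α) = 7 (using Pythagorean identity)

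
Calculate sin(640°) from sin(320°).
sin(640°) = 2 sin 320° cos 320° = -0.9848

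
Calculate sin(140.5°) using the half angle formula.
sin(140.5°) = √((1 - cos 281°)/2) = 0.6361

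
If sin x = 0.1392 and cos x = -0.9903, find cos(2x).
cos(2x) = cos²x - sin²x = 0.9613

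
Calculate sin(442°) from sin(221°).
sin(442°) = 2 sin 221° cos 221° = 0.9903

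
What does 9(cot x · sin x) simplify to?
9(cot x · sin x) = 9(cos x) (using Quotient identity)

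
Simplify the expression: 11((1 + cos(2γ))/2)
11((1 + cos(2γ))/2) = 11(cos²γ) (using Power reduction)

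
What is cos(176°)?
cos(176°) = -0.9976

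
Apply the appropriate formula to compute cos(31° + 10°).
cos(31° + 10°) = cos 31° cos 10° - sin 31° sin 10° = 0.7547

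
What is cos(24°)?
cos(24°) = 0.9135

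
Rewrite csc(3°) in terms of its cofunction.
csc(3°) = sec(90° - 3°) = sec(87°)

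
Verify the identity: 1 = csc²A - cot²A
RHS = 1/sin²A - cos²A/sin²A = (1 - cos²A)/sin²A = sin²A/sin²A = 1 = LHS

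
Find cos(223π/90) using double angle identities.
cos(223π/90) = cos²223π/180 - sin²223π/180 = 0.06976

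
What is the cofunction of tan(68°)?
tan(68°) = cot(90° - 68°) = cot(22°)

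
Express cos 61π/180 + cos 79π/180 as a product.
cos 61π/180 + cos 79π/180 = 2 cos(7π/18) cos(-π/20)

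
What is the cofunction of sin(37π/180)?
sin(37π/180) = cos(π/2 - 37π/180) = cos(53π/180)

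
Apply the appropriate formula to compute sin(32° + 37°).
sin(32° + 37°) = sin 32° cos 37° + cos 32° sin 37° = 0.9336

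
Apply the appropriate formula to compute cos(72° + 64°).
cos(72° + 64°) = cos 72° cos 64° - sin 72° sin 64° = -0.7193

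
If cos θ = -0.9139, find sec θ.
sec θ = 1/cos θ = -1.094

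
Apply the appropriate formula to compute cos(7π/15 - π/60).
cos(7π/15 - π/60) = cos 7π/15 cos π/60 + sin 7π/15 sin π/60 = 0.1564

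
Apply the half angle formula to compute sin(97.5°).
sin(97.5°) = √((1 - cos 195°)/2) = 0.9914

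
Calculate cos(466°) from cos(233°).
cos(466°) = cos²233° - sin²233° = -0.2756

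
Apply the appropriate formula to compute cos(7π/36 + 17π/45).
cos(7π/36 + 17π/45) = cos 7π/36 cos 17π/45 - sin 7π/36 sin 17π/45 = -0.225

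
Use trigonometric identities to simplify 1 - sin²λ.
1 - sin²λ = cos²λ (using Pythagorean identity)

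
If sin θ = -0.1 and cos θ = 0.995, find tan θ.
tan θ = sin θ / cos θ = -0.1005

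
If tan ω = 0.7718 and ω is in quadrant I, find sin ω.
sin ω = 0.611 (using tan²ω + 1 = sec²ω)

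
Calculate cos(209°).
cos(209°) = -0.8746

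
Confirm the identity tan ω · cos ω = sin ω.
LHS = (sin ω/cos ω) · cos ω = sin ω = RHS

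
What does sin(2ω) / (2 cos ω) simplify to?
sin(2ω) / (2 cos ω) = sin ω (using Double angle)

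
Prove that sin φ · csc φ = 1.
LHS = sin φ · (1/sin φ) = 1 = RHS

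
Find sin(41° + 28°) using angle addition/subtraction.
sin(41° + 28°) = sin 41° cos 28° + cos 41° sin 28° = 0.9336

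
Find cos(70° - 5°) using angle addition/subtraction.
cos(70° - 5°) = cos 70° cos 5° + sin 70° sin 5° = 0.4226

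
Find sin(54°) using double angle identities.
sin(54°) = 2 sin 27° cos 27° = 0.809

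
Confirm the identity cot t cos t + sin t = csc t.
LHS = cos²t/sin t + sin t = (cos²t + sin²t)/sin t = 1/sin t = csc t = RHS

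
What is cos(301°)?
cos(301°) = 0.515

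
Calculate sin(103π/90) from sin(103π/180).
sin(103π/90) = 2 sin 103π/180 cos 103π/180 = -0.4384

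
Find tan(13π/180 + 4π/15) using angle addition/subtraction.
tan(13π/180 + 4π/15) = (tan 13π/180 + tan 4π/15)/(1 - tan 13π/180 tan 4π/15) = 1.804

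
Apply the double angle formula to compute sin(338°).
sin(338°) = 2 sin 169° cos 169° = -0.3746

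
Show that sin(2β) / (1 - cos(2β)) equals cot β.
LHS = 2 sin β cos β / (2sin²β) = cos β/sin β = cot β = RHS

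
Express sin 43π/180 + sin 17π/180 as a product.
sin 43π/180 + sin 17π/180 = 2 sin(π/6) cos(13π/180)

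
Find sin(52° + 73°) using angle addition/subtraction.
sin(52° + 73°) = sin 52° cos 73° + cos 52° sin 73° = 0.8192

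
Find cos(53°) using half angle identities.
cos(53°) = √((1 + cos 106°)/2) = 0.6018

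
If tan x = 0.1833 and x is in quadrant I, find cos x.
cos x = 0.9836 (using tan²x + 1 = sec²x)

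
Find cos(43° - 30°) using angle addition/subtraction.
cos(43° - 30°) = cos 43° cos 30° + sin 43° sin 30° = 0.9744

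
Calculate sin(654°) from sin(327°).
sin(654°) = 2 sin 327° cos 327° = -0.9135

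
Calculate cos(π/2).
cos(π/2) = 0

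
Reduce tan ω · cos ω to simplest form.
tan ω · cos ω = sin ω (using Quotient identity)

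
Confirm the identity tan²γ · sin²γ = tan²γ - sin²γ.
RHS = sin²γ/cos²γ - sin²γ = sin²γ(1/cos²γ - 1) = sin²γ · (1 - cos²γ)/cos²γ = sin²γ · sin²γ/cos²γ = sin²γ · tan²γ = LHS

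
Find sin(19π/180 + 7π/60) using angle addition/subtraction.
sin(19π/180 + 7π/60) = sin 19π/180 cos 7π/60 + cos 19π/180 sin 7π/60 = 0.6428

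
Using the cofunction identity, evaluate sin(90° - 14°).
sin(90° - 14°) = cos(14°) = 0.9703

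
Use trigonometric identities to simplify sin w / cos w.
sin w / cos w = tan w (using Quotient identity)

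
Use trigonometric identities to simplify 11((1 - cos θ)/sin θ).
11((1 - cos θ)/sin θ) = 11(tan(θ/2)) (using Half angle)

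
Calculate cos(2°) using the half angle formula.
cos(2°) = √((1 + cos 4°)/2) = 0.9994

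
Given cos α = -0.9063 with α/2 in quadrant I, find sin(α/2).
sin(α/2) = ±√((1 - cos α)/2); positive since α/2 ∈ QI, so sin(α/2) = 0.9763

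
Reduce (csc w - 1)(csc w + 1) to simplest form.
(csc w - 1)(csc w + 1) = cot²w (using Diff. of squares)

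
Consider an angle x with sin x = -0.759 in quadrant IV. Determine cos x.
cos x = √(1 - sin²x) = 0.6511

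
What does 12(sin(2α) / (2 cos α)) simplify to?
12(sin(2α) / (2 cos α)) = 12(sin α) (using Double angle)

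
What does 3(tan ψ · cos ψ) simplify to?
3(tan ψ · cos ψ) = 3(sin ψ) (using Quotient identity)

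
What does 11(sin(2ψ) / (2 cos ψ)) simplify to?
11(sin(2ψ) / (2 cos ψ)) = 11(sin ψ) (using Double angle)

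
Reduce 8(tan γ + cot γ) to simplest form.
8(tan γ + cot γ) = 8(sec γ csc γ) (using Quotient identities)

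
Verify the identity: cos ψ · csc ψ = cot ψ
LHS = cos ψ · (1/sin ψ) = cos ψ/sin ψ = cot ψ = RHS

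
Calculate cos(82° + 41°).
cos(82° + 41°) = cos 82° cos 41° - sin 82° sin 41° = -0.5446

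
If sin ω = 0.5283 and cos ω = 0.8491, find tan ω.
tan ω = sin ω / cos ω = 0.6222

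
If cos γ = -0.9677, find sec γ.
sec γ = 1/cos γ = -1.033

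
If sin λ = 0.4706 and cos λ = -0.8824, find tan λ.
tan λ = sin λ / cos λ = -0.5333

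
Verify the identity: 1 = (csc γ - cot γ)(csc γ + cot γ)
RHS = csc²γ - cot²γ = (1 + cot²γ) - cot²γ = 1 = LHS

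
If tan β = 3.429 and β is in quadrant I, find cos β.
cos β = 0.28 (using tan²β + 1 = sec²β)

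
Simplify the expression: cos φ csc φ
cos φ csc φ = cot φ (using Reciprocal + quotient)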